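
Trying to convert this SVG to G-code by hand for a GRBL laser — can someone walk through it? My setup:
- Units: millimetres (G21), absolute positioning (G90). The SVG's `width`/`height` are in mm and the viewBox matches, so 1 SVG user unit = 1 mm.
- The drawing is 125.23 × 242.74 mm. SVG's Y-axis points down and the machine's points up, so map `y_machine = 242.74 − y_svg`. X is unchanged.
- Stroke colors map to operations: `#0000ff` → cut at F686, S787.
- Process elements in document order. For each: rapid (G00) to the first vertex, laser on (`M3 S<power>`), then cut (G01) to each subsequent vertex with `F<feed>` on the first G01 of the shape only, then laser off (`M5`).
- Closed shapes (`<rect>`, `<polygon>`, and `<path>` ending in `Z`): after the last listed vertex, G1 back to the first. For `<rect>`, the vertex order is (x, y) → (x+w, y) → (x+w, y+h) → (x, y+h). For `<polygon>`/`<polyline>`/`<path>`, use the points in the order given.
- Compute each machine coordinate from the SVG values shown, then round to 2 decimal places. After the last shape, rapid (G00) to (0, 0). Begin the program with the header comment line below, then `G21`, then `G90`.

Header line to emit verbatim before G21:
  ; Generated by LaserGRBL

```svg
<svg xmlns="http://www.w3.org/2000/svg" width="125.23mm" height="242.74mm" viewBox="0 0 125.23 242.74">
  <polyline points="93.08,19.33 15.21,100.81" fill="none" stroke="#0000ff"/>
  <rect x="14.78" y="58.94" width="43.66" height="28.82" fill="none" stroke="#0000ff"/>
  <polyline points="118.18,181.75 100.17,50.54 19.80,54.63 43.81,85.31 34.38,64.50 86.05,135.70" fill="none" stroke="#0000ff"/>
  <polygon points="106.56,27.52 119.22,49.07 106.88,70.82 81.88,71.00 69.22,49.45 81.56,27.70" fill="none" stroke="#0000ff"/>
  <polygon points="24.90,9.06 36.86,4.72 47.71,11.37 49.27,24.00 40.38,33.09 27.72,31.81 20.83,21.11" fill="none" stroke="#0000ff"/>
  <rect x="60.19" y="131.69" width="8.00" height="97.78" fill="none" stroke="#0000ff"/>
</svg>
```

1 u = 1 mm; y_m = 242.74 − y.

[1] `<polyline>` line segment, #0000ff→cut S787 F686: (93.08,223.41) → (15.21,141.93)

[2] `<rect>` rectangle, #0000ff→cut S787 F686: (14.78,183.80) → (58.44,183.80) → (58.44,154.98) → (14.78,154.98) → (14.78,183.80) (closed)

[3] `<polyline>` open polyline, #0000ff→cut S787 F686: (118.18,60.99) → (100.17,192.20) → (19.80,188.11) → (43.81,157.43) → (34.38,178.24) → (86.05,107.04)

[4] `<polygon>` regular polygon, #0000ff→cut S787 F686: (106.56,215.22) → (119.22,193.67) → (106.88,171.92) → (81.88,171.74) → (69.22,193.29) → (81.56,215.04) → (106.56,215.22) (closed)

[5] `<polygon>` regular polygon, #0000ff→cut S787 F686: (24.90,233.68) → (36.86,238.02) → (47.71,231.37) → (49.27,218.74) → (40.38,209.65) → (27.72,210.93) → (20.83,221.63) → (24.90,233.68) (closed)

[6] `<rect>` rectangle, #0000ff→cut S787 F686: (60.19,111.05) → (68.19,111.05) → (68.19,13.27) → (60.19,13.27) → (60.19,111.05) (closed)

; Generated by LaserGRBL
G21
G90
G00 X93.08 Y223.41
M3 S787
G01 X15.21 Y141.93 F686
M5
G00 X14.78 Y183.80
M3 S787
G01 X58.44 Y183.80 F686
G01 X58.44 Y154.98
G01 X14.78 Y154.98
G01 X14.78 Y183.80
M5
G00 X118.18 Y60.99
M3 S787
G01 X100.17 Y192.20 F686
G01 X19.80 Y188.11
G01 X43.81 Y157.43
G01 X34.38 Y178.24
G01 X86.05 Y107.04
M5
G00 X106.56 Y215.22
M3 S787
G01 X119.22 Y193.67 F686
G01 X106.88 Y171.92
G01 X81.88 Y171.74
G01 X69.22 Y193.29
G01 X81.56 Y215.04
G01 X106.56 Y215.22
M5
G00 X24.90 Y233.68
M3 S787
G01 X36.86 Y238.02 F686
G01 X47.71 Y231.37
G01 X49.27 Y218.74
G01 X40.38 Y209.65
G01 X27.72 Y210.93
G01 X20.83 Y221.63
G01 X24.90 Y233.68
M5
G00 X60.19 Y111.05
M3 S787
G01 X68.19 Y111.05 F686
G01 X68.19 Y13.27
G01 X60.19 Y13.27
G01 X60.19 Y111.05
M5
G00 X0.00 Y0.00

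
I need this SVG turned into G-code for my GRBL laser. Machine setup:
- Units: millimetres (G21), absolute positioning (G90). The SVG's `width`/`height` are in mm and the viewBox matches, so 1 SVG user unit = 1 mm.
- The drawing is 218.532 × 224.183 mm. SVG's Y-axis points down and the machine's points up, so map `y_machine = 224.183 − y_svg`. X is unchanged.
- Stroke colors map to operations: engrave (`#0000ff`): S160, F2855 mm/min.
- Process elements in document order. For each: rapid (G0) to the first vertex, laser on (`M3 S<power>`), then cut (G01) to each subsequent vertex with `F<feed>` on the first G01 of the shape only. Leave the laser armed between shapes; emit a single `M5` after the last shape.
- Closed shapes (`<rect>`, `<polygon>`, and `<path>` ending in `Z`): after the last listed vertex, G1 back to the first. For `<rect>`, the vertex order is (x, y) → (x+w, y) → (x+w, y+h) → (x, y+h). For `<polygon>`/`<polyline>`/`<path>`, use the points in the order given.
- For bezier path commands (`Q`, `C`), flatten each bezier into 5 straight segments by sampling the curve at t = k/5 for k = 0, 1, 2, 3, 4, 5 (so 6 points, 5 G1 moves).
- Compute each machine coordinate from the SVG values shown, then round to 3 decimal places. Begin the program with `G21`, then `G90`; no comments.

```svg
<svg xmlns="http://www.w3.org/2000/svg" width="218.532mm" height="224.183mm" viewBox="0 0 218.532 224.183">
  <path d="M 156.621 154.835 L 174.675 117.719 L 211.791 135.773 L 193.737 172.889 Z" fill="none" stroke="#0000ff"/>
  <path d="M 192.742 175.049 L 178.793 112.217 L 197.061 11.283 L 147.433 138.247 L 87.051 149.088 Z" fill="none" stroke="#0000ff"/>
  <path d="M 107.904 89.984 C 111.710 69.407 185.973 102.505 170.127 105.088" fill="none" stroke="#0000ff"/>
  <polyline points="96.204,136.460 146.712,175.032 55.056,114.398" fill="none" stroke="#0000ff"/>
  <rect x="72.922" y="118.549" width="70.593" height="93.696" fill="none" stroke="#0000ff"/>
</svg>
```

G21
G90
G0 X156.621 Y69.348
M3 S160
G01 X174.675 Y106.464 F2855
G01 X211.791 Y88.410
G01 X193.737 Y51.294
G01 X156.621 Y69.348
G0 X192.742 Y49.134
M3 S160
G01 X178.793 Y111.966 F2855
G01 X197.061 Y212.900
G01 X147.433 Y85.936
G01 X87.051 Y75.095
G01 X192.742 Y49.134
G0 X107.904 Y134.199
M3 S160
G01 X117.358 Y140.778 F2855
G01 X136.014 Y138.516
G01 X156.166 Y131.454
G01 X170.106 Y123.633
G01 X170.127 Y119.095
G0 X96.204 Y87.723
M3 S160
G01 X146.712 Y49.151 F2855
G01 X55.056 Y109.785
G0 X72.922 Y105.634
M3 S160
G01 X143.515 Y105.634 F2855
G01 X143.515 Y11.938
G01 X72.922 Y11.938
G01 X72.922 Y105.634
M5

1 u = 1 mm; y_m = 224.183 − y.

[1] `<path>` regular polygon, #0000ff→engrave S160 F2855: (156.621,69.348) → (174.675,106.464) → (211.791,88.410) → (193.737,51.294) → (156.621,69.348) (closed)

[2] `<path>` closed polygon, #0000ff→engrave S160 F2855: (192.742,49.134) → (178.793,111.966) → (197.061,212.900) → (147.433,85.936) → (87.051,75.095) → (192.742,49.134) (closed)

[3] `<path>` cubic bezier, #0000ff→engrave S160 F2855: (107.904,134.199) → (117.358,140.778) → (136.014,138.516) → (156.166,131.454) → (170.106,123.633) → (170.127,119.095)

[4] `<polyline>` open polyline, #0000ff→engrave S160 F2855: (96.204,87.723) → (146.712,49.151) → (55.056,109.785)

[5] `<rect>` rectangle, #0000ff→engrave S160 F2855: (72.922,105.634) → (143.515,105.634) → (143.515,11.938) → (72.922,11.938) → (72.922,105.634) (closed)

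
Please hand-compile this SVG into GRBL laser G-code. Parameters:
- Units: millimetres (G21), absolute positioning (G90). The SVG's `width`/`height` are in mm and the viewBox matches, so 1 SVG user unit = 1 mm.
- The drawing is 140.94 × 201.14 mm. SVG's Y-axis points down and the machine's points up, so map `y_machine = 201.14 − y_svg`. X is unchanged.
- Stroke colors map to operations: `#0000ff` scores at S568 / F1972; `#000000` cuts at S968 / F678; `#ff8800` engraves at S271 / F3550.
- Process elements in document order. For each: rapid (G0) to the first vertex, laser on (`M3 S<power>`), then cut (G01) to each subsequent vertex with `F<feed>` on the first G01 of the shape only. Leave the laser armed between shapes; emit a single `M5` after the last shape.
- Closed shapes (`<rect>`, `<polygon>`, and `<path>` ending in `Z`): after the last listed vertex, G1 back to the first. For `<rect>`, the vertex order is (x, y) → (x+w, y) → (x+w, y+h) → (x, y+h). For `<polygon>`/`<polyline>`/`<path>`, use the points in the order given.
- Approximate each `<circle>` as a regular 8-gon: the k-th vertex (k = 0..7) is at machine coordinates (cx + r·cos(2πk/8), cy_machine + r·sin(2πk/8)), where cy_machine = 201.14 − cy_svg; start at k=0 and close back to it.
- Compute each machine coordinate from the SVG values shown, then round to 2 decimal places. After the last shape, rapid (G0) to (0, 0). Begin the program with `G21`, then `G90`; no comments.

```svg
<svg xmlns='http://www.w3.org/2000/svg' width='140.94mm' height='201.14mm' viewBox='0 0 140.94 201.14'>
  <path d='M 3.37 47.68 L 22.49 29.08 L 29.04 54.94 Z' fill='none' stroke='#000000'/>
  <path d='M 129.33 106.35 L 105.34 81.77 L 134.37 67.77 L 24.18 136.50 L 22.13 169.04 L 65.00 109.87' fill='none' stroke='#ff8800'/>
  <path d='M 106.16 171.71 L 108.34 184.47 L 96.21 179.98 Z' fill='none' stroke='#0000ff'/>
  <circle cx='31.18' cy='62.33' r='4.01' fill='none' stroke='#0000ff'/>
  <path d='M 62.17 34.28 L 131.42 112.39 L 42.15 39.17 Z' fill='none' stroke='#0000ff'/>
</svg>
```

Since the viewBox matches the mm dimensions, user units are millimetres directly. The only transform is the Y-flip y_m = 201.14 − y_svg.

Shape 1 is a regular polygon drawn with `<path>`. Its stroke #000000 means cut at S968, F678. After flipping Y the toolpath is (3.37,153.46) → (22.49,172.06) → (29.04,146.20) → (3.37,153.46), returning to the start.

Shape 2 is a open polyline drawn with `<path>`. Its stroke #ff8800 means engrave at S271, F3550. After flipping Y the toolpath is (129.33,94.79) → (105.34,119.37) → (134.37,133.37) → (24.18,64.64) → (22.13,32.10) → (65.00,91.27).

Shape 3 is a regular polygon drawn with `<path>`. Its stroke #0000ff means score at S568, F1972. After flipping Y the toolpath is (106.16,29.43) → (108.34,16.67) → (96.21,21.16) → (106.16,29.43), returning to the start.

Shape 4 is a circle drawn with `<circle>`. Its stroke #0000ff means score at S568, F1972. After flipping Y the toolpath is (35.19,138.81) → (34.02,141.65) → (31.18,142.82) → (28.34,141.65) → (27.17,138.81) → (28.34,135.97) → (31.18,134.80) → (34.02,135.97) → (35.19,138.81), returning to the start.

Shape 5 is a closed polygon drawn with `<path>`. Its stroke #0000ff means score at S568, F1972. After flipping Y the toolpath is (62.17,166.86) → (131.42,88.75) → (42.15,161.97) → (62.17,166.86), returning to the start.

G21
G90
G0 X3.37 Y153.46
M3 S968
G01 X22.49 Y172.06 F678
G01 X29.04 Y146.20
G01 X3.37 Y153.46
G0 X129.33 Y94.79
M3 S271
G01 X105.34 Y119.37 F3550
G01 X134.37 Y133.37
G01 X24.18 Y64.64
G01 X22.13 Y32.10
G01 X65.00 Y91.27
G0 X106.16 Y29.43
M3 S568
G01 X108.34 Y16.67 F1972
G01 X96.21 Y21.16
G01 X106.16 Y29.43
G0 X35.19 Y138.81
M3 S568
G01 X34.02 Y141.65 F1972
G01 X31.18 Y142.82
G01 X28.34 Y141.65
G01 X27.17 Y138.81
G01 X28.34 Y135.97
G01 X31.18 Y134.80
G01 X34.02 Y135.97
G01 X35.19 Y138.81
G0 X62.17 Y166.86
M3 S568
G01 X131.42 Y88.75 F1972
G01 X42.15 Y161.97
G01 X62.17 Y166.86
M5
G0 X0.00 Y0.00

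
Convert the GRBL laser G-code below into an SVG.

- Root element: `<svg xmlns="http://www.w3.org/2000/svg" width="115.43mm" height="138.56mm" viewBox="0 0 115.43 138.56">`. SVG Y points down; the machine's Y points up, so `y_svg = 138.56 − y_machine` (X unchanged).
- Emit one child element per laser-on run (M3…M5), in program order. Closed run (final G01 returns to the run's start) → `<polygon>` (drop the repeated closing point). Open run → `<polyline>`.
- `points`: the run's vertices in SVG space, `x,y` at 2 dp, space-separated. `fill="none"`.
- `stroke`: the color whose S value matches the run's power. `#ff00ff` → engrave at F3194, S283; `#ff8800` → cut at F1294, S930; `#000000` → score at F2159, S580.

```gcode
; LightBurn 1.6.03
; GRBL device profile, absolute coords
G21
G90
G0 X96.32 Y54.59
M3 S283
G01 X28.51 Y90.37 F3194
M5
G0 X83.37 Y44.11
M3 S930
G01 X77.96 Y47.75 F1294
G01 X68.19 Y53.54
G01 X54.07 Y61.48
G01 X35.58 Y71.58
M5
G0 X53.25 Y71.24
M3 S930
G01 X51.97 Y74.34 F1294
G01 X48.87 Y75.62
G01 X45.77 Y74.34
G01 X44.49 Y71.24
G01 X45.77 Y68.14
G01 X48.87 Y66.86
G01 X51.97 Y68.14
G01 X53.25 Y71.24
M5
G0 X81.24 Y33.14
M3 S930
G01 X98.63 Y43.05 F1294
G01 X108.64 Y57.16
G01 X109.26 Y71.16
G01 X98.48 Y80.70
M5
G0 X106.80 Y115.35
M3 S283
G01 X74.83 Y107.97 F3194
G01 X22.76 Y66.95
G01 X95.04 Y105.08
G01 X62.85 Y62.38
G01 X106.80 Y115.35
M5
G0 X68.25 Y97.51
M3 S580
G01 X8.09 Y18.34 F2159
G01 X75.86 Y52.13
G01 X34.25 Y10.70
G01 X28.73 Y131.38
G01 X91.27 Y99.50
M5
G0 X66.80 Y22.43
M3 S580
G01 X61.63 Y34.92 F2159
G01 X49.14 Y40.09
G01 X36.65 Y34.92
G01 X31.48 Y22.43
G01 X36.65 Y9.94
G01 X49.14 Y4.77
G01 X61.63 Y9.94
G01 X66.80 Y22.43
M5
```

<svg xmlns="http://www.w3.org/2000/svg" width="115.43mm" height="138.56mm" viewBox="0 0 115.43 138.56">
  <polyline points="96.32,83.97 28.51,48.19" fill="none" stroke="#ff00ff"/>
  <polyline points="83.37,94.45 77.96,90.81 68.19,85.02 54.07,77.08 35.58,66.98" fill="none" stroke="#ff8800"/>
  <polygon points="53.25,67.32 51.97,64.22 48.87,62.94 45.77,64.22 44.49,67.32 45.77,70.42 48.87,71.70 51.97,70.42" fill="none" stroke="#ff8800"/>
  <polyline points="81.24,105.42 98.63,95.51 108.64,81.40 109.26,67.40 98.48,57.86" fill="none" stroke="#ff8800"/>
  <polygon points="106.80,23.21 74.83,30.59 22.76,71.61 95.04,33.48 62.85,76.18" fill="none" stroke="#ff00ff"/>
  <polyline points="68.25,41.05 8.09,120.22 75.86,86.43 34.25,127.86 28.73,7.18 91.27,39.06" fill="none" stroke="#000000"/>
  <polygon points="66.80,116.13 61.63,103.64 49.14,98.47 36.65,103.64 31.48,116.13 36.65,128.62 49.14,133.79 61.63,128.62" fill="none" stroke="#000000"/>
</svg>

y_svg = 138.56 − y_m.

[1] S283→`#ff00ff` (engrave); open run; points: 96.32,83.97 28.51,48.19

[2] S930→`#ff8800` (cut); open run; points: 83.37,94.45 77.96,90.81 68.19,85.02 54.07,77.08 35.58,66.98

[3] S930→`#ff8800` (cut); closed run; points: 53.25,67.32 51.97,64.22 48.87,62.94 45.77,64.22 44.49,67.32 45.77,70.42 48.87,71.70 51.97,70.42

[4] S930→`#ff8800` (cut); open run; points: 81.24,105.42 98.63,95.51 108.64,81.40 109.26,67.40 98.48,57.86

[5] S283→`#ff00ff` (engrave); closed run; points: 106.80,23.21 74.83,30.59 22.76,71.61 95.04,33.48 62.85,76.18

[6] S580→`#000000` (score); open run; points: 68.25,41.05 8.09,120.22 75.86,86.43 34.25,127.86 28.73,7.18 91.27,39.06

[7] S580→`#000000` (score); closed run; points: 66.80,116.13 61.63,103.64 49.14,98.47 36.65,103.64 31.48,116.13 36.65,128.62 49.14,133.79 61.63,128.62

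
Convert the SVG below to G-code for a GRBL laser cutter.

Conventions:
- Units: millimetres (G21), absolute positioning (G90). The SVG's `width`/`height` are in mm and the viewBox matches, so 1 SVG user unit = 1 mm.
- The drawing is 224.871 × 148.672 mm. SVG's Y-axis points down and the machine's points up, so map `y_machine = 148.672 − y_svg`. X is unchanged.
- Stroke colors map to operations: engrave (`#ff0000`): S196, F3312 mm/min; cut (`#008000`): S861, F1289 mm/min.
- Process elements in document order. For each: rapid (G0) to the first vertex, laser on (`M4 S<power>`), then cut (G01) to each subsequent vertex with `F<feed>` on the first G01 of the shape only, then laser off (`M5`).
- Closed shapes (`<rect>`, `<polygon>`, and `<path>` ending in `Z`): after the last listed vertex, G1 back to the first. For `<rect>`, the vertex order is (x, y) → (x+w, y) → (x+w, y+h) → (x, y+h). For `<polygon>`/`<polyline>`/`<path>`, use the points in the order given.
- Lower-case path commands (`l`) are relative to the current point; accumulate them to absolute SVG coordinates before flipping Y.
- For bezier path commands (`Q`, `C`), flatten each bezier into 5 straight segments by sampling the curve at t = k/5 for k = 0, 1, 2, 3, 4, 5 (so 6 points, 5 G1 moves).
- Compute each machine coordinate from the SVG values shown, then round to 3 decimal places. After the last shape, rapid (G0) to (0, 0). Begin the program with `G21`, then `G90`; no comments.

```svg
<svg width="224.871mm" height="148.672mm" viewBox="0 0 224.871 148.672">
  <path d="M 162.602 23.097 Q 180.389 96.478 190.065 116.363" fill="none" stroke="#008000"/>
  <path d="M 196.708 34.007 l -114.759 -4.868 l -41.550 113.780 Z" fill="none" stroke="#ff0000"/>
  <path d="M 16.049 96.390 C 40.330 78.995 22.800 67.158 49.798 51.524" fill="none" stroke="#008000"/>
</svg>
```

G21
G90
G0 X162.602 Y125.575
M4 S861
G01 X169.392 Y98.362 F1289
G01 X175.534 Y75.430
G01 X181.026 Y56.776
G01 X185.870 Y42.403
G01 X190.065 Y32.309
M5
G0 X196.708 Y114.665
M4 S196
G01 X81.949 Y119.533 F3312
G01 X40.399 Y5.753
G01 X196.708 Y114.665
M5
G0 X16.049 Y52.282
M4 S861
G01 X26.291 Y62.127 F1289
G01 X30.643 Y71.087
G01 X33.248 Y79.611
G01 X38.252 Y88.148
G01 X49.798 Y97.148
M5
G0 X0.000 Y0.000

Since the viewBox matches the mm dimensions, user units are millimetres directly. The only transform is the Y-flip y_m = 148.672 − y_svg.

Shape 1 is a quadratic bezier drawn with `<path>`. Its stroke #008000 means cut at S861, F1289. After flipping Y the toolpath is (162.602,125.575) → (169.392,98.362) → (175.534,75.430) → (181.026,56.776) → (185.870,42.403) → (190.065,32.309).

Shape 2 is a closed polygon drawn with `<path>`. Its stroke #ff0000 means engrave at S196, F3312. After flipping Y the toolpath is (196.708,114.665) → (81.949,119.533) → (40.399,5.753) → (196.708,114.665), returning to the start.

Shape 3 is a cubic bezier drawn with `<path>`. Its stroke #008000 means cut at S861, F1289. After flipping Y the toolpath is (16.049,52.282) → (26.291,62.127) → (30.643,71.087) → (33.248,79.611) → (38.252,88.148) → (49.798,97.148).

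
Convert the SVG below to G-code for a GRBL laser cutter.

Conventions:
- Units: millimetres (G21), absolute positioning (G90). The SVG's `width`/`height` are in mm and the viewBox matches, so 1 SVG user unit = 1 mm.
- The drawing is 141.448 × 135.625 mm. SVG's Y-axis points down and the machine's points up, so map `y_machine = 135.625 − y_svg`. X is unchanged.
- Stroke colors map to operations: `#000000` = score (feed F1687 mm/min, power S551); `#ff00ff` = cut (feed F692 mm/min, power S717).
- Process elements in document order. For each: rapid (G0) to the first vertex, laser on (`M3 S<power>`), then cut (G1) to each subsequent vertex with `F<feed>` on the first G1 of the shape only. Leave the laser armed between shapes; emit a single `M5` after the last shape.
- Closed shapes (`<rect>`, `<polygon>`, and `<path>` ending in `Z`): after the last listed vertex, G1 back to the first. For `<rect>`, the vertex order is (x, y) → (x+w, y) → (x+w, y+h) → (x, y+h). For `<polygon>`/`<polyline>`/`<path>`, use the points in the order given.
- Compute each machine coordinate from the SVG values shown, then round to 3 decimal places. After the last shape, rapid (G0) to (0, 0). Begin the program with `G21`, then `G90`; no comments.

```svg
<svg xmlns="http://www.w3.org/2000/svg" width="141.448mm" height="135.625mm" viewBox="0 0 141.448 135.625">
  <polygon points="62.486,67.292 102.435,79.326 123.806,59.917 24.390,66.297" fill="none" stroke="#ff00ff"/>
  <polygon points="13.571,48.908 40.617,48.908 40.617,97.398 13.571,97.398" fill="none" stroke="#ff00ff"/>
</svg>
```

1 u = 1 mm; y_m = 135.625 − y.

[1] `<polygon>` closed polygon, #ff00ff→cut S717 F692: (62.486,68.333) → (102.435,56.299) → (123.806,75.708) → (24.390,69.328) → (62.486,68.333) (closed)

[2] `<polygon>` rectangle, #ff00ff→cut S717 F692: (13.571,86.717) → (40.617,86.717) → (40.617,38.227) → (13.571,38.227) → (13.571,86.717) (closed)

G21
G90
G0 X62.486 Y68.333
M3 S717
G1 X102.435 Y56.299 F692
G1 X123.806 Y75.708
G1 X24.390 Y69.328
G1 X62.486 Y68.333
G0 X13.571 Y86.717
M3 S717
G1 X40.617 Y86.717 F692
G1 X40.617 Y38.227
G1 X13.571 Y38.227
G1 X13.571 Y86.717
M5
G0 X0.000 Y0.000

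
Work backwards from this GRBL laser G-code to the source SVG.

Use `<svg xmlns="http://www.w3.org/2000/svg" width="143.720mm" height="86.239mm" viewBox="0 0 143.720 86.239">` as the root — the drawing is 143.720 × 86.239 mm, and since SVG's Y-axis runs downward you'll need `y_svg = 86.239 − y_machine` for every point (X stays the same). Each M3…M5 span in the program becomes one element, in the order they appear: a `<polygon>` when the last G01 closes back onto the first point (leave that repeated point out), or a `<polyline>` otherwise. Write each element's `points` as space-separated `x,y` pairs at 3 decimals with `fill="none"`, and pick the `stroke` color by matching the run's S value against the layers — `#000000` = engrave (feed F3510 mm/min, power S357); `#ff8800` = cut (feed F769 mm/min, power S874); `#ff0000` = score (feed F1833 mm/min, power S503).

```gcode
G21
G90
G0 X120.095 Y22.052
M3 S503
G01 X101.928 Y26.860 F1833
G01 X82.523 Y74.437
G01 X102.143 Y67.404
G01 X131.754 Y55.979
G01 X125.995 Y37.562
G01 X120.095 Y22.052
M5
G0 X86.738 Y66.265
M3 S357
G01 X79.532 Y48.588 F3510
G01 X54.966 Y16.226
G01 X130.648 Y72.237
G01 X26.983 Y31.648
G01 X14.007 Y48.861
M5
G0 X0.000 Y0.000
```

<svg xmlns="http://www.w3.org/2000/svg" width="143.720mm" height="86.239mm" viewBox="0 0 143.720 86.239">
  <polygon points="120.095,64.187 101.928,59.379 82.523,11.802 102.143,18.835 131.754,30.260 125.995,48.677" fill="none" stroke="#ff0000"/>
  <polyline points="86.738,19.974 79.532,37.651 54.966,70.013 130.648,14.002 26.983,54.591 14.007,37.378" fill="none" stroke="#000000"/>
</svg>

Machine Y-up, SVG Y-down with viewBox height 86.239, so y_svg = 86.239 − y_machine; X carries over.

Run 1: S503 ⇒ score layer `#ff0000`. The run returns to its start, so emit a `<polygon>` with points (Y-flipped): 120.095,64.187 101.928,59.379 82.523,11.802 102.143,18.835 131.754,30.260 125.995,48.677.

Run 2: the run's S357 means `#000000` (engrave). The run is open, so emit a `<polyline>` with points (Y-flipped): 86.738,19.974 79.532,37.651 54.966,70.013 130.648,14.002 26.983,54.591 14.007,37.378.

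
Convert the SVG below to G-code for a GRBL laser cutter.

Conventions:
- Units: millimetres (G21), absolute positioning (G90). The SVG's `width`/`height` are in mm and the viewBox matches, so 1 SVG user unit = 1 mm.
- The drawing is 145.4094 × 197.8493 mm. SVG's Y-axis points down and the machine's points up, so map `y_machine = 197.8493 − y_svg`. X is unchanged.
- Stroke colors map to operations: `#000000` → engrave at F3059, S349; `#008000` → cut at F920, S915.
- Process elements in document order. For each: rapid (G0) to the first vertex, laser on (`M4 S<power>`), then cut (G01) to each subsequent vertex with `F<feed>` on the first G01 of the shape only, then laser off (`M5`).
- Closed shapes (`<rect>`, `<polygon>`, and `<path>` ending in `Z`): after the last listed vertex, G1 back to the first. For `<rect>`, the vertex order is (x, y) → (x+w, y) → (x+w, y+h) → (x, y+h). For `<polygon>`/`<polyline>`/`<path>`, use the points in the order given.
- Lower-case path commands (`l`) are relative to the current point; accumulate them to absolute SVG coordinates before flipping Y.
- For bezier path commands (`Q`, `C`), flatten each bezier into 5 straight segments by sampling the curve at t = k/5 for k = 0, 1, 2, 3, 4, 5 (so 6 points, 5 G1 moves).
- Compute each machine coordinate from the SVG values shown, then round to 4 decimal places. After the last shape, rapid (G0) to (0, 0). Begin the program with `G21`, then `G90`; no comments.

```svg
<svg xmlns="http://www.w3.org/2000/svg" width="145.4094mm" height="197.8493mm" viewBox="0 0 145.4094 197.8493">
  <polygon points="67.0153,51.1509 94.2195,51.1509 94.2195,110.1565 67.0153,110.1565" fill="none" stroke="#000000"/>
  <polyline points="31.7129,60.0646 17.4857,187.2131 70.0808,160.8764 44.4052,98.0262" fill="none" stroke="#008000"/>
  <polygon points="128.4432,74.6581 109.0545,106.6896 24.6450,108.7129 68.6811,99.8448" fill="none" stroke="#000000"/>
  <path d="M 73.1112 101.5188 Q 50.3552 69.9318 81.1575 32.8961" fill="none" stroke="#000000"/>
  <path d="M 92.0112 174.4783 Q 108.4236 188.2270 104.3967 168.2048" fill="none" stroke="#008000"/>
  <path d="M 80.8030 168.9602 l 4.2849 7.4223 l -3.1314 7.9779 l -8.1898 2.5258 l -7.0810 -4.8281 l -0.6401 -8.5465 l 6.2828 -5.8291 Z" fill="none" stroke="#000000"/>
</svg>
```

G21
G90
G0 X67.0153 Y146.6984
M4 S349
G01 X94.2195 Y146.6984 F3059
G01 X94.2195 Y87.6928
G01 X67.0153 Y87.6928
G01 X67.0153 Y146.6984
M5
G0 X31.7129 Y137.7847
M4 S915
G01 X17.4857 Y10.6362 F920
G01 X70.0808 Y36.9729
G01 X44.4052 Y99.8231
M5
G0 X128.4432 Y123.1912
M4 S349
G01 X109.0545 Y91.1597 F3059
G01 X24.6450 Y89.1364
G01 X68.6811 Y98.0045
G01 X128.4432 Y123.1912
M5
G0 X73.1112 Y96.3305
M4 S349
G01 X66.1511 Y109.1832 F3059
G01 X63.4757 Y122.4719
G01 X65.0850 Y136.1964
G01 X70.9789 Y150.3569
G01 X81.1575 Y164.9532
M5
G0 X92.0112 Y23.3710
M4 S915
G01 X97.7586 Y19.2224 F920
G01 X101.8708 Y17.7754
G01 X104.3479 Y19.0301
G01 X105.1899 Y22.9865
G01 X104.3967 Y29.6445
M5
G0 X80.8030 Y28.8891
M4 S349
G01 X85.0879 Y21.4668 F3059
G01 X81.9565 Y13.4889
G01 X73.7667 Y10.9631
G01 X66.6857 Y15.7912
G01 X66.0456 Y24.3377
G01 X72.3284 Y30.1668
G01 X80.8030 Y28.8891
M5
G0 X0.0000 Y0.0000

viewBox `0 0 145.4094 197.8493` with mm width/height → 1 unit = 1 mm. Flip: y_m = 197.8493 − y_svg.

**Shape 1** — `<polygon>` rectangle, stroke `#000000` → engrave (S349, F3059). Machine vertices: (67.0153,146.6984) → (94.2195,146.6984) → (94.2195,87.6928) → (67.0153,87.6928) → (67.0153,146.6984). Closed: final G1 returns to the first vertex.

**Shape 2** — `<polyline>` open polyline, stroke `#008000` → cut (S915, F920). Machine vertices: (31.7129,137.7847) → (17.4857,10.6362) → (70.0808,36.9729) → (44.4052,99.8231). Open path.

**Shape 3** — `<polygon>` closed polygon, stroke `#000000` → engrave (S349, F3059). Machine vertices: (128.4432,123.1912) → (109.0545,91.1597) → (24.6450,89.1364) → (68.6811,98.0045) → (128.4432,123.1912). Closed: final G1 returns to the first vertex.

**Shape 4** — `<path>` quadratic bezier, stroke `#000000` → engrave (S349, F3059). Control points (SVG): P0=(73.1112,101.5188), P1=(50.3552,69.9318), P2=(81.1575,32.8961); sampled at t=k/5. Machine vertices: (73.1112,96.3305) → (66.1511,109.1832) → (63.4757,122.4719) → (65.0850,136.1964) → (70.9789,150.3569) → (81.1575,164.9532). Open path.

**Shape 5** — `<path>` quadratic bezier, stroke `#008000` → cut (S915, F920). Control points (SVG): P0=(92.0112,174.4783), P1=(108.4236,188.2270), P2=(104.3967,168.2048); sampled at t=k/5. Machine vertices: (92.0112,23.3710) → (97.7586,19.2224) → (101.8708,17.7754) → (104.3479,19.0301) → (105.1899,22.9865) → (104.3967,29.6445). Open path.

**Shape 6** — `<path>` regular polygon, stroke `#000000` → engrave (S349, F3059). Machine vertices: (80.8030,28.8891) → (85.0879,21.4668) → (81.9565,13.4889) → (73.7667,10.9631) → (66.6857,15.7912) → (66.0456,24.3377) → (72.3284,30.1668) → (80.8030,28.8891). Closed: final G1 returns to the first vertex.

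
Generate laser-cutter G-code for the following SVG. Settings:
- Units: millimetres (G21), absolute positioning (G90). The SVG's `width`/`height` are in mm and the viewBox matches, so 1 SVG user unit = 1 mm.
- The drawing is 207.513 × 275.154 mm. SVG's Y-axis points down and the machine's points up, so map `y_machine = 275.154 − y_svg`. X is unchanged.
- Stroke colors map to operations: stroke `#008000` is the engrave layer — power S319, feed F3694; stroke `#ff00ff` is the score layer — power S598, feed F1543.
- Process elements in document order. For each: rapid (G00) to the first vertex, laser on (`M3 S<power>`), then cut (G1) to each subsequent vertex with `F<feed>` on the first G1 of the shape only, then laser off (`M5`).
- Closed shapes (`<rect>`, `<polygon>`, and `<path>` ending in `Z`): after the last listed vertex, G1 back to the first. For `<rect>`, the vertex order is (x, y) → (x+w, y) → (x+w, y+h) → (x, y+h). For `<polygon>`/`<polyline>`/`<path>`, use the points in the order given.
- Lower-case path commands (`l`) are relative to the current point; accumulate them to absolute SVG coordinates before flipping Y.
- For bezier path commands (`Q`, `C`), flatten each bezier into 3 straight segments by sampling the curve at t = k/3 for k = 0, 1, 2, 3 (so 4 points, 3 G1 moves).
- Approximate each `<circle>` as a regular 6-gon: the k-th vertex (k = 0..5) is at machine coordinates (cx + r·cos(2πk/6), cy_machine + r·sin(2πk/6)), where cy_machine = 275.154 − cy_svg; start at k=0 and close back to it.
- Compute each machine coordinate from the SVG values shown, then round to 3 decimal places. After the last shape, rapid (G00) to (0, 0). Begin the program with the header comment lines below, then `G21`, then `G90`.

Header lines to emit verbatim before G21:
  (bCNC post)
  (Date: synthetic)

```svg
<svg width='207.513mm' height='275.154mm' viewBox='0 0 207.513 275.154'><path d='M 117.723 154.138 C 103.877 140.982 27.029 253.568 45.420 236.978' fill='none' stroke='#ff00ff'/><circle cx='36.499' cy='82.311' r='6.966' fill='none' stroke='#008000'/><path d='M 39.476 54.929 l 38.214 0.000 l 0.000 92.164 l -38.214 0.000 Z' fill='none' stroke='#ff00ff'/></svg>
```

Since the viewBox matches the mm dimensions, user units are millimetres directly. The only transform is the Y-flip y_m = 275.154 − y_svg.

Shape 1 is a cubic bezier drawn with `<path>`. Its stroke #ff00ff means score at S598, F1543. After flipping Y the toolpath is (117.723,121.016) → (88.737,101.699) → (52.915,55.203) → (45.420,38.176).

Shape 2 is a circle drawn with `<circle>`. Its stroke #008000 means engrave at S319, F3694. After flipping Y the toolpath is (43.465,192.843) → (39.982,198.876) → (33.016,198.876) → (29.533,192.843) → (33.016,186.810) → (39.982,186.810) → (43.465,192.843), returning to the start.

Shape 3 is a rectangle drawn with `<path>`. Its stroke #ff00ff means score at S598, F1543. After flipping Y the toolpath is (39.476,220.225) → (77.690,220.225) → (77.690,128.061) → (39.476,128.061) → (39.476,220.225), returning to the start.

(bCNC post)
(Date: synthetic)
G21
G90
G00 X117.723 Y121.016
M3 S598
G1 X88.737 Y101.699 F1543
G1 X52.915 Y55.203
G1 X45.420 Y38.176
M5
G00 X43.465 Y192.843
M3 S319
G1 X39.982 Y198.876 F3694
G1 X33.016 Y198.876
G1 X29.533 Y192.843
G1 X33.016 Y186.810
G1 X39.982 Y186.810
G1 X43.465 Y192.843
M5
G00 X39.476 Y220.225
M3 S598
G1 X77.690 Y220.225 F1543
G1 X77.690 Y128.061
G1 X39.476 Y128.061
G1 X39.476 Y220.225
M5
G00 X0.000 Y0.000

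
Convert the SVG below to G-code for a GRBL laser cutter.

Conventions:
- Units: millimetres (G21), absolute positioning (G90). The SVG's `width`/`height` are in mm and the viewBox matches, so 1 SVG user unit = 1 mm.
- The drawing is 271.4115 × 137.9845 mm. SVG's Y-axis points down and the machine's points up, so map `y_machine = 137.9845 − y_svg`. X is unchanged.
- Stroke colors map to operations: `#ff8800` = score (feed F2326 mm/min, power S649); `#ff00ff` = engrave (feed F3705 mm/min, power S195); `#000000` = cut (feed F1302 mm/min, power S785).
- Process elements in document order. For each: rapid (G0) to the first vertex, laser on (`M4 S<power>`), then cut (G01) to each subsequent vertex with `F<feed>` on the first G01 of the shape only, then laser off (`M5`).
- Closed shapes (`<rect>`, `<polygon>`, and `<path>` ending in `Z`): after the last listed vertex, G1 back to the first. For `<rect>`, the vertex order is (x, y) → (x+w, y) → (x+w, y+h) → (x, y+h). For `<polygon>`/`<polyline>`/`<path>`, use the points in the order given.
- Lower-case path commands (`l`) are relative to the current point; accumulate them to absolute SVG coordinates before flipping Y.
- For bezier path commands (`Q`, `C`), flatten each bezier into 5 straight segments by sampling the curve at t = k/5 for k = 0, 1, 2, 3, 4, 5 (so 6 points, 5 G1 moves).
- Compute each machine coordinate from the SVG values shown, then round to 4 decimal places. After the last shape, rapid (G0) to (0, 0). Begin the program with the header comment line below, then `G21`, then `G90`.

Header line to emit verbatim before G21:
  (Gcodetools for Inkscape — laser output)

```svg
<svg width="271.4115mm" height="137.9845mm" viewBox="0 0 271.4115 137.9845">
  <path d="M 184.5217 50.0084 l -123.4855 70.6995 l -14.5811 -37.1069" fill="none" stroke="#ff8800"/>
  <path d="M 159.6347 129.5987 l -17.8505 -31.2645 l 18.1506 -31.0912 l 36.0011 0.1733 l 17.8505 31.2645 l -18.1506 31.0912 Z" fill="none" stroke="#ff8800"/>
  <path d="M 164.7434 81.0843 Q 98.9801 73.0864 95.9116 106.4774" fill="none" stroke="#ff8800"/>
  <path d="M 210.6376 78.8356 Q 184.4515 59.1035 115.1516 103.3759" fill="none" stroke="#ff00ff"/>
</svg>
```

(Gcodetools for Inkscape — laser output)
G21
G90
G0 X184.5217 Y87.9761
M4 S649
G01 X61.0362 Y17.2766 F2326
G01 X46.4551 Y54.3835
M5
G0 X159.6347 Y8.3858
M4 S649
G01 X141.7842 Y39.6503 F2326
G01 X159.9348 Y70.7415
G01 X195.9359 Y70.5682
G01 X213.7864 Y39.3037
G01 X195.6358 Y8.2125
G01 X159.6347 Y8.3858
M5
G0 X164.7434 Y56.9002
M4 S649
G01 X140.9459 Y58.4438 F2326
G01 X122.1639 Y56.6763
G01 X108.3976 Y51.5977
G01 X99.6468 Y43.2079
G01 X95.9116 Y31.5071
M5
G0 X210.6376 Y59.1489
M4 S195
G01 X198.4386 Y64.4816 F3705
G01 X182.7905 Y64.6939
G01 X163.6933 Y59.7858
G01 X141.1470 Y49.7574
G01 X115.1516 Y34.6086
M5
G0 X0.0000 Y0.0000

viewBox `0 0 271.4115 137.9845` with mm width/height → 1 unit = 1 mm. Flip: y_m = 137.9845 − y_svg.

**Shape 1** — `<path>` open polyline, stroke `#ff8800` → score (S649, F2326). Machine vertices: (184.5217,87.9761) → (61.0362,17.2766) → (46.4551,54.3835). Open path.

**Shape 2** — `<path>` regular polygon, stroke `#ff8800` → score (S649, F2326). Machine vertices: (159.6347,8.3858) → (141.7842,39.6503) → (159.9348,70.7415) → (195.9359,70.5682) → (213.7864,39.3037) → (195.6358,8.2125) → (159.6347,8.3858). Closed: final G1 returns to the first vertex.

**Shape 3** — `<path>` quadratic bezier, stroke `#ff8800` → score (S649, F2326). Control points (SVG): P0=(164.7434,81.0843), P1=(98.9801,73.0864), P2=(95.9116,106.4774); sampled at t=k/5. Machine vertices: (164.7434,56.9002) → (140.9459,58.4438) → (122.1639,56.6763) → (108.3976,51.5977) → (99.6468,43.2079) → (95.9116,31.5071). Open path.

**Shape 4** — `<path>` quadratic bezier, stroke `#ff00ff` → engrave (S195, F3705). Control points (SVG): P0=(210.6376,78.8356), P1=(184.4515,59.1035), P2=(115.1516,103.3759); sampled at t=k/5. Machine vertices: (210.6376,59.1489) → (198.4386,64.4816) → (182.7905,64.6939) → (163.6933,59.7858) → (141.1470,49.7574) → (115.1516,34.6086). Open path.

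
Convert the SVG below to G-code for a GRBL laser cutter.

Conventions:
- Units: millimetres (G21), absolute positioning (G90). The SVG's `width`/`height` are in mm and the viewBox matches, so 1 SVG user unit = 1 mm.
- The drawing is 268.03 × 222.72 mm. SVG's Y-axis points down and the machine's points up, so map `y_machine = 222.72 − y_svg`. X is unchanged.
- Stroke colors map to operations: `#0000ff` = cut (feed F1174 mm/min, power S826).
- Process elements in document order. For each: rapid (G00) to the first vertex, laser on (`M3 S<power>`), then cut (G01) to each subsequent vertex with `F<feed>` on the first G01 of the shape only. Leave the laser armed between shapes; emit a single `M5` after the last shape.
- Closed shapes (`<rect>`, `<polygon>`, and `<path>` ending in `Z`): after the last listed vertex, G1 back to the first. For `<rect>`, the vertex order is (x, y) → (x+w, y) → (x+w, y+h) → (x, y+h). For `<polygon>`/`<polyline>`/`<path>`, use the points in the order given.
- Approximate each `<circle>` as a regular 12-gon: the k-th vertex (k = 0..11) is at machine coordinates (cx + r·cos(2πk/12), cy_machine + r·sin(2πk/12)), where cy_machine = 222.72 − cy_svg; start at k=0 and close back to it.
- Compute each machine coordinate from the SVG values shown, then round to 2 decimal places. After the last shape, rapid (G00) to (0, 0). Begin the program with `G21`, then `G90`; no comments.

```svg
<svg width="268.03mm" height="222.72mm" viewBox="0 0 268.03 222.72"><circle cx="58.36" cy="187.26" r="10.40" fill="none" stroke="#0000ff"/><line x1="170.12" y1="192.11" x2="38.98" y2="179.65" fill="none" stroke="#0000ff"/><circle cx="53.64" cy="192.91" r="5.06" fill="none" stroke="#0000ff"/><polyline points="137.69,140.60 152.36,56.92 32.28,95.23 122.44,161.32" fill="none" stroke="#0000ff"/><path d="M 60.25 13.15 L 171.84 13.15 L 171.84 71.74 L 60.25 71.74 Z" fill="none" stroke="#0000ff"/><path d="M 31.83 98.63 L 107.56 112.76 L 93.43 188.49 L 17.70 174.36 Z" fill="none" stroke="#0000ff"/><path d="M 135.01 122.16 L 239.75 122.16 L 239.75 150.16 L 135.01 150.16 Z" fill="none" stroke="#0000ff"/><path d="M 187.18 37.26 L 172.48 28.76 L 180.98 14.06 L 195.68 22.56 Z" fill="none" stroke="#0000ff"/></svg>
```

Since the viewBox matches the mm dimensions, user units are millimetres directly. The only transform is the Y-flip y_m = 222.72 − y_svg.

Shape 1 is a circle drawn with `<circle>`. Its stroke #0000ff means cut at S826, F1174. After flipping Y the toolpath is (68.76,35.46) → (67.37,40.66) → (63.56,44.47) → (58.36,45.86) → (53.16,44.47) → (49.35,40.66) → (47.96,35.46) → (49.35,30.26) → (53.16,26.45) → (58.36,25.06) → (63.56,26.45) → (67.37,30.26) → (68.76,35.46), returning to the start.

Shape 2 is a line segment drawn with `<line>`. Its stroke #0000ff means cut at S826, F1174. After flipping Y the toolpath is (170.12,30.61) → (38.98,43.07).

Shape 3 is a circle drawn with `<circle>`. Its stroke #0000ff means cut at S826, F1174. After flipping Y the toolpath is (58.70,29.81) → (58.02,32.34) → (56.17,34.19) → (53.64,34.87) → (51.11,34.19) → (49.26,32.34) → (48.58,29.81) → (49.26,27.28) → (51.11,25.43) → (53.64,24.75) → (56.17,25.43) → (58.02,27.28) → (58.70,29.81), returning to the start.

Shape 4 is a open polyline drawn with `<polyline>`. Its stroke #0000ff means cut at S826, F1174. After flipping Y the toolpath is (137.69,82.12) → (152.36,165.80) → (32.28,127.49) → (122.44,61.40).

Shape 5 is a rectangle drawn with `<path>`. Its stroke #0000ff means cut at S826, F1174. After flipping Y the toolpath is (60.25,209.57) → (171.84,209.57) → (171.84,150.98) → (60.25,150.98) → (60.25,209.57), returning to the start.

Shape 6 is a regular polygon drawn with `<path>`. Its stroke #0000ff means cut at S826, F1174. After flipping Y the toolpath is (31.83,124.09) → (107.56,109.96) → (93.43,34.23) → (17.70,48.36) → (31.83,124.09), returning to the start.

Shape 7 is a rectangle drawn with `<path>`. Its stroke #0000ff means cut at S826, F1174. After flipping Y the toolpath is (135.01,100.56) → (239.75,100.56) → (239.75,72.56) → (135.01,72.56) → (135.01,100.56), returning to the start.

Shape 8 is a regular polygon drawn with `<path>`. Its stroke #0000ff means cut at S826, F1174. After flipping Y the toolpath is (187.18,185.46) → (172.48,193.96) → (180.98,208.66) → (195.68,200.16) → (187.18,185.46), returning to the start.

G21
G90
G00 X68.76 Y35.46
M3 S826
G01 X67.37 Y40.66 F1174
G01 X63.56 Y44.47
G01 X58.36 Y45.86
G01 X53.16 Y44.47
G01 X49.35 Y40.66
G01 X47.96 Y35.46
G01 X49.35 Y30.26
G01 X53.16 Y26.45
G01 X58.36 Y25.06
G01 X63.56 Y26.45
G01 X67.37 Y30.26
G01 X68.76 Y35.46
G00 X170.12 Y30.61
M3 S826
G01 X38.98 Y43.07 F1174
G00 X58.70 Y29.81
M3 S826
G01 X58.02 Y32.34 F1174
G01 X56.17 Y34.19
G01 X53.64 Y34.87
G01 X51.11 Y34.19
G01 X49.26 Y32.34
G01 X48.58 Y29.81
G01 X49.26 Y27.28
G01 X51.11 Y25.43
G01 X53.64 Y24.75
G01 X56.17 Y25.43
G01 X58.02 Y27.28
G01 X58.70 Y29.81
G00 X137.69 Y82.12
M3 S826
G01 X152.36 Y165.80 F1174
G01 X32.28 Y127.49
G01 X122.44 Y61.40
G00 X60.25 Y209.57
M3 S826
G01 X171.84 Y209.57 F1174
G01 X171.84 Y150.98
G01 X60.25 Y150.98
G01 X60.25 Y209.57
G00 X31.83 Y124.09
M3 S826
G01 X107.56 Y109.96 F1174
G01 X93.43 Y34.23
G01 X17.70 Y48.36
G01 X31.83 Y124.09
G00 X135.01 Y100.56
M3 S826
G01 X239.75 Y100.56 F1174
G01 X239.75 Y72.56
G01 X135.01 Y72.56
G01 X135.01 Y100.56
G00 X187.18 Y185.46
M3 S826
G01 X172.48 Y193.96 F1174
G01 X180.98 Y208.66
G01 X195.68 Y200.16
G01 X187.18 Y185.46
M5
G00 X0.00 Y0.00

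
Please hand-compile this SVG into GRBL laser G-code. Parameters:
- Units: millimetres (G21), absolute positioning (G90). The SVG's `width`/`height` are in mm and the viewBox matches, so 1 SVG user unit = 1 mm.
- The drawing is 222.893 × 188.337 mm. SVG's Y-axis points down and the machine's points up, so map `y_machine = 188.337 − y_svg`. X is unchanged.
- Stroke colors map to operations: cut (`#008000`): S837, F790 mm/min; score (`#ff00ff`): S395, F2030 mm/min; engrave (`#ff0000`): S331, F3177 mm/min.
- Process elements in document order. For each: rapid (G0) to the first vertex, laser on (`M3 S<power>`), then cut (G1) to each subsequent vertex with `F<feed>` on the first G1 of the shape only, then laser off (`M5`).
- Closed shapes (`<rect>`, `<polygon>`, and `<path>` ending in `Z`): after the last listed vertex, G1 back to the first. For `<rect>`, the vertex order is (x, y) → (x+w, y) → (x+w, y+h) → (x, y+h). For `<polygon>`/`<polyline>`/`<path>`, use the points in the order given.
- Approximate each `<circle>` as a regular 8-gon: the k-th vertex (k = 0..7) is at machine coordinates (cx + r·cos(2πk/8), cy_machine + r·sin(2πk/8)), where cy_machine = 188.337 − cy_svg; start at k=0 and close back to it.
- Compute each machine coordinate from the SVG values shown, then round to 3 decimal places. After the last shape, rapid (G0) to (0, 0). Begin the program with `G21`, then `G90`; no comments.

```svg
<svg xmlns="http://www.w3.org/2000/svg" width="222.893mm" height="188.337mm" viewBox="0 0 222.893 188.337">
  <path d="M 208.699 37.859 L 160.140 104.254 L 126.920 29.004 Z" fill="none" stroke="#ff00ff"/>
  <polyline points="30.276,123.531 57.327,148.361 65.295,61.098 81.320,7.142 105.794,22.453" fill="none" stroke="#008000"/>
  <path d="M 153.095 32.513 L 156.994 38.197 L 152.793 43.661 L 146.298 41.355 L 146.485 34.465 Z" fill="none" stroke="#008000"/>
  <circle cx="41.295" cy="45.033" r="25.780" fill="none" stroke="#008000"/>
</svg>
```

Since the viewBox matches the mm dimensions, user units are millimetres directly. The only transform is the Y-flip y_m = 188.337 − y_svg.

Shape 1 is a regular polygon drawn with `<path>`. Its stroke #ff00ff means score at S395, F2030. After flipping Y the toolpath is (208.699,150.478) → (160.140,84.083) → (126.920,159.333) → (208.699,150.478), returning to the start.

Shape 2 is a open polyline drawn with `<polyline>`. Its stroke #008000 means cut at S837, F790. After flipping Y the toolpath is (30.276,64.806) → (57.327,39.976) → (65.295,127.239) → (81.320,181.195) → (105.794,165.884).

Shape 3 is a regular polygon drawn with `<path>`. Its stroke #008000 means cut at S837, F790. After flipping Y the toolpath is (153.095,155.824) → (156.994,150.140) → (152.793,144.676) → (146.298,146.982) → (146.485,153.872) → (153.095,155.824), returning to the start.

Shape 4 is a circle drawn with `<circle>`. Its stroke #008000 means cut at S837, F790. After flipping Y the toolpath is (67.075,143.304) → (59.524,161.533) → (41.295,169.084) → (23.066,161.533) → (15.515,143.304) → (23.066,125.075) → (41.295,117.524) → (59.524,125.075) → (67.075,143.304), returning to the start.

G21
G90
G0 X208.699 Y150.478
M3 S395
G1 X160.140 Y84.083 F2030
G1 X126.920 Y159.333
G1 X208.699 Y150.478
M5
G0 X30.276 Y64.806
M3 S837
G1 X57.327 Y39.976 F790
G1 X65.295 Y127.239
G1 X81.320 Y181.195
G1 X105.794 Y165.884
M5
G0 X153.095 Y155.824
M3 S837
G1 X156.994 Y150.140 F790
G1 X152.793 Y144.676
G1 X146.298 Y146.982
G1 X146.485 Y153.872
G1 X153.095 Y155.824
M5
G0 X67.075 Y143.304
M3 S837
G1 X59.524 Y161.533 F790
G1 X41.295 Y169.084
G1 X23.066 Y161.533
G1 X15.515 Y143.304
G1 X23.066 Y125.075
G1 X41.295 Y117.524
G1 X59.524 Y125.075
G1 X67.075 Y143.304
M5
G0 X0.000 Y0.000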